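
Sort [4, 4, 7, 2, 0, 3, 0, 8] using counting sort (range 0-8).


Count array: [2, 0, 1, 1, 2, 0, 0, 1, 1]
Reconstruct: [0, 0, 2, 3, 4, 4, 7, 8]


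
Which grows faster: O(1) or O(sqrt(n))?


constant grows slower than sublinear
O(1) is asymptotically smaller; O(sqrt(n)) grows faster


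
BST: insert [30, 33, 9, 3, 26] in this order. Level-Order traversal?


Root = 30; build tree by BST insertion.
Level-Order traversal: [30, 9, 33, 3, 26]


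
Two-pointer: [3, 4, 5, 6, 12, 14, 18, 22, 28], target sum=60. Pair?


Two pointers: lo=0, hi=8
No pair sums to 60


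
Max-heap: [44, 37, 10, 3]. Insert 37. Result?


Append 37: [44, 37, 10, 3, 37]
Bubble up: no swaps needed
Result: [44, 37, 10, 3, 37]


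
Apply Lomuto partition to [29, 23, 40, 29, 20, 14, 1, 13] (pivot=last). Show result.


Elements <= 13 go left of pivot.
Result: [1, 13, 40, 29, 20, 14, 29, 23], pivot at index 1


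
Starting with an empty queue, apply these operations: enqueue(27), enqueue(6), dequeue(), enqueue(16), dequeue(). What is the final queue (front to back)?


enqueue(27) -> [27]
enqueue(6) -> [27, 6]
dequeue() returns 27 -> [6]
enqueue(16) -> [6, 16]
dequeue() returns 6 -> [16]
Final queue (front to back): [16]


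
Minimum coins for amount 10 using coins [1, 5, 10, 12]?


dp[0]=0; dp[i]=1+min(dp[i-c] for c in coins)
...dp[5]=1, dp[6]=2, dp[7]=3, dp[8]=4, dp[9]=5, dp[10]=1
Minimum coins for 10 = 1


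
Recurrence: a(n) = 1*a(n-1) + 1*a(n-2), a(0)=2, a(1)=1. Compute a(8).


Build bottom-up:
...a(6)=18, a(7)=29, a(8)=1*29+1*18=47


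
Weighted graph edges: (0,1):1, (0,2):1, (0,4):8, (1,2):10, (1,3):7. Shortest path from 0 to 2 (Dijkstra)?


Dijkstra from 0:
Distances: {0: 0, 1: 1, 2: 1, 3: 8, 4: 8}
Shortest distance to 2 = 1, path = [0, 2]


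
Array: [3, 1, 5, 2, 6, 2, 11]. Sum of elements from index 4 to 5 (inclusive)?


Prefix sums: [0, 3, 4, 9, 11, 17, 19, 30]
Sum[4..5] = prefix[6] - prefix[4] = 19 - 11 = 8


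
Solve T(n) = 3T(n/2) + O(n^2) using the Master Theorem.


a=3, b=2, c=2. log_2(3)=1.585 < c=2. Case 3: O(n^c) = O(n^2)
Complexity: O(n^2)


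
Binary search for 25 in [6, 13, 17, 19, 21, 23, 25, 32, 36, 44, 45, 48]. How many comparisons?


Search for 25:
[0,11] mid=5 arr[5]=23
[6,11] mid=8 arr[8]=36
[6,7] mid=6 arr[6]=25
Total: 3 comparisons


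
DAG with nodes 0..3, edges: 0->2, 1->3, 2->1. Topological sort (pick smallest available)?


Kahn's algorithm, process smallest node first
Order: [0, 2, 1, 3]


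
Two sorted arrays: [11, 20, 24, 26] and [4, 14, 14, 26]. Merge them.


Compare heads, take smaller each step.
Merged: [4, 11, 14, 14, 20, 24, 26, 26]


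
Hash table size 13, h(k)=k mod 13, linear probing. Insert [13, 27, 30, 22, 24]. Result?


Insertions: 13->slot 0; 27->slot 1; 30->slot 4; 22->slot 9; 24->slot 11
Table: [13, 27, None, None, 30, None, None, None, None, 22, None, 24, None]


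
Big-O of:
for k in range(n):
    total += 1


Per nesting level: O(n) = O(n)
Complexity: O(n)


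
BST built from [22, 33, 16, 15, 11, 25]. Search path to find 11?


BST root = 22
Search for 11: compare at each node
Path: [22, 16, 15, 11]


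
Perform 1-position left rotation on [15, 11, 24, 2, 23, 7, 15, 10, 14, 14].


Left rotate by 1: [11, 24, 2, 23, 7, 15, 10, 14, 14, 15]


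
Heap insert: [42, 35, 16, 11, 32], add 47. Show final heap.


Append 47: [42, 35, 16, 11, 32, 47]
Bubble up: swap idx 5(47) with idx 2(16); swap idx 2(47) with idx 0(42)
Result: [47, 35, 42, 11, 32, 16]


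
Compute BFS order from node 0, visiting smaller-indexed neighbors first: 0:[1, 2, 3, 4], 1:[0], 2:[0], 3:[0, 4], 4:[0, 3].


BFS queue: start with [0]
Visit order: [0, 1, 2, 3, 4]


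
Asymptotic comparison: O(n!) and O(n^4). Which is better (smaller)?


quartic grows slower than factorial
O(n^4) is asymptotically smaller; O(n!) grows faster


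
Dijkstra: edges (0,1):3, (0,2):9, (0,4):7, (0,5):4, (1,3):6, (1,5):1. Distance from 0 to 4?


Dijkstra from 0:
Distances: {0: 0, 1: 3, 2: 9, 3: 9, 4: 7, 5: 4}
Shortest distance to 4 = 7, path = [0, 4]


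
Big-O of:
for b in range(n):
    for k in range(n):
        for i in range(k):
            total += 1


Per nesting level: O(n) * O(n) * O(n) [triangular over k] = O(n^3)
Complexity: O(n^3)


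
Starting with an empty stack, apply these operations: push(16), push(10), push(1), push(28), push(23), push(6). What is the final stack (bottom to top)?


push(16) -> [16]
push(10) -> [16, 10]
push(1) -> [16, 10, 1]
push(28) -> [16, 10, 1, 28]
push(23) -> [16, 10, 1, 28, 23]
push(6) -> [16, 10, 1, 28, 23, 6]
Final stack (bottom to top): [16, 10, 1, 28, 23, 6]


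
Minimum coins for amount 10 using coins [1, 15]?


dp[0]=0; dp[i]=1+min(dp[i-c] for c in coins)
...dp[5]=5, dp[6]=6, dp[7]=7, dp[8]=8, dp[9]=9, dp[10]=10
Minimum coins for 10 = 10


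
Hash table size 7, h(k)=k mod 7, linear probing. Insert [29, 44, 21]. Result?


Insertions: 29->slot 1; 44->slot 2; 21->slot 0
Table: [21, 29, 44, None, None, None, None]


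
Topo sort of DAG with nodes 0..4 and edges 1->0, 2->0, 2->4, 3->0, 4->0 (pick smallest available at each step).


Kahn's algorithm, process smallest node first
Order: [1, 2, 3, 4, 0]


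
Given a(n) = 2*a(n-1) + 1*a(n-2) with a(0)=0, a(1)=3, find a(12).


Build bottom-up:
...a(10)=7134, a(11)=17223, a(12)=2*17223+1*7134=41580


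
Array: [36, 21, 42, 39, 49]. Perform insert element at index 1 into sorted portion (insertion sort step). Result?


After one pass: [21, 36, 42, 39, 49]


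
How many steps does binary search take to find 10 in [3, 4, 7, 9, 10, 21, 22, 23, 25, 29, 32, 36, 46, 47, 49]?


Search for 10:
[0,14] mid=7 arr[7]=23
[0,6] mid=3 arr[3]=9
[4,6] mid=5 arr[5]=21
[4,4] mid=4 arr[4]=10
Total: 4 comparisons


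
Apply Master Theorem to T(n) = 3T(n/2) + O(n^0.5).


a=3, b=2, c=0.5. log_2(3)=1.585 > c=0.5. Case 1: O(n^log_b(a)) = O(n^1.585)
Complexity: O(n^1.585)


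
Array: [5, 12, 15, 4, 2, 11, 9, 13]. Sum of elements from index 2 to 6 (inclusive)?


Prefix sums: [0, 5, 17, 32, 36, 38, 49, 58, 71]
Sum[2..6] = prefix[7] - prefix[2] = 58 - 17 = 41


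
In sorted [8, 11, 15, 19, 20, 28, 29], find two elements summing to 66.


Two pointers: lo=0, hi=6
No pair sums to 66


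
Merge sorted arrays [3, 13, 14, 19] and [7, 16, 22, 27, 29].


Compare heads, take smaller each step.
Merged: [3, 7, 13, 14, 16, 19, 22, 27, 29]


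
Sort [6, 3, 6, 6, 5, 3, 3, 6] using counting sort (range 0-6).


Count array: [0, 0, 0, 3, 0, 1, 4]
Reconstruct: [3, 3, 3, 5, 6, 6, 6, 6]


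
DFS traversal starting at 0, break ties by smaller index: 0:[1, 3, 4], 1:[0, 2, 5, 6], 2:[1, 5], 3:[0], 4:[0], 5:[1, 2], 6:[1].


DFS stack-based: start with [0]
Visit order: [0, 1, 2, 5, 6, 3, 4]


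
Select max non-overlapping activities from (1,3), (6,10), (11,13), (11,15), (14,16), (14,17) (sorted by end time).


Greedy: pick earliest-ending, then skip overlaps.
Selected (4 activities): [(1, 3), (6, 10), (11, 13), (14, 16)]


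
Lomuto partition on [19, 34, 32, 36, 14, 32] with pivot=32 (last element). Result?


Elements <= 32 go left of pivot.
Result: [19, 32, 14, 32, 34, 36], pivot at index 3


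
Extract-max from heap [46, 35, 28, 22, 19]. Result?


Max = 46
Replace root with last, heapify down
Resulting heap: [35, 22, 28, 19]


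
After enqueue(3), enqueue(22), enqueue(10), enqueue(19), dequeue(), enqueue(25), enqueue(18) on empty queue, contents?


enqueue(3) -> [3]
enqueue(22) -> [3, 22]
enqueue(10) -> [3, 22, 10]
enqueue(19) -> [3, 22, 10, 19]
dequeue() returns 3 -> [22, 10, 19]
enqueue(25) -> [22, 10, 19, 25]
enqueue(18) -> [22, 10, 19, 25, 18]
Final queue (front to back): [22, 10, 19, 25, 18]


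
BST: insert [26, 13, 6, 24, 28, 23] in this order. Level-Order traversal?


Root = 26; build tree by BST insertion.
Level-Order traversal: [26, 13, 28, 6, 24, 23]


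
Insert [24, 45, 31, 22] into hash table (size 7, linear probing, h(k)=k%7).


Insertions: 24->slot 3; 45->slot 4; 31->slot 5; 22->slot 1
Table: [None, 22, None, 24, 45, 31, None]


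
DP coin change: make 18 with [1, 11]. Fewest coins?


dp[0]=0; dp[i]=1+min(dp[i-c] for c in coins)
...dp[13]=3, dp[14]=4, dp[15]=5, dp[16]=6, dp[17]=7, dp[18]=8
Minimum coins for 18 = 8


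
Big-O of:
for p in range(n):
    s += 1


Per nesting level: O(n) = O(n)
Complexity: O(n)


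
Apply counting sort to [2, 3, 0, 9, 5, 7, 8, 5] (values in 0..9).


Count array: [1, 0, 1, 1, 0, 2, 0, 1, 1, 1]
Reconstruct: [0, 2, 3, 5, 5, 7, 8, 9]


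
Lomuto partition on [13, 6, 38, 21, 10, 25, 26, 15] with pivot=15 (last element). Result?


Elements <= 15 go left of pivot.
Result: [13, 6, 10, 15, 38, 25, 26, 21], pivot at index 3


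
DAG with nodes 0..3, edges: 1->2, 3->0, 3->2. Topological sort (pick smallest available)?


Kahn's algorithm, process smallest node first
Order: [1, 3, 0, 2]


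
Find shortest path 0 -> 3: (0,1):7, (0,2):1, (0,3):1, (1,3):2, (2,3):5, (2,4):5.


Dijkstra from 0:
Distances: {0: 0, 1: 3, 2: 1, 3: 1, 4: 6}
Shortest distance to 3 = 1, path = [0, 3]


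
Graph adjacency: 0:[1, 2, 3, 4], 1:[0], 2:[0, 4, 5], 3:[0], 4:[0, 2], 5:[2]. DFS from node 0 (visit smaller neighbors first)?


DFS stack-based: start with [0]
Visit order: [0, 1, 2, 4, 5, 3]


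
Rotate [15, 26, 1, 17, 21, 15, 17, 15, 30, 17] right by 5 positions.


Right rotate by 5: [15, 17, 15, 30, 17, 15, 26, 1, 17, 21]


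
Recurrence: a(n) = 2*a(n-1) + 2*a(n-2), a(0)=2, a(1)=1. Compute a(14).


Build bottom-up:
...a(12)=123008, a(13)=336064, a(14)=2*336064+2*123008=918144


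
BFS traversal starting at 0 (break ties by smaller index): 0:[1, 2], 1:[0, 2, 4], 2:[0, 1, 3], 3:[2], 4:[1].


BFS queue: start with [0]
Visit order: [0, 1, 2, 4, 3]


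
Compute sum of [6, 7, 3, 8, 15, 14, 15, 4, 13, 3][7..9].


Prefix sums: [0, 6, 13, 16, 24, 39, 53, 68, 72, 85, 88]
Sum[7..9] = prefix[10] - prefix[7] = 88 - 68 = 20


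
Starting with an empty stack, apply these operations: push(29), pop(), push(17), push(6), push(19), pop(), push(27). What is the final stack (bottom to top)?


push(29) -> [29]
pop() returns 29 -> []
push(17) -> [17]
push(6) -> [17, 6]
push(19) -> [17, 6, 19]
pop() returns 19 -> [17, 6]
push(27) -> [17, 6, 27]
Final stack (bottom to top): [17, 6, 27]


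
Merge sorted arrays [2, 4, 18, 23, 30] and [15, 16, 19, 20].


Compare heads, take smaller each step.
Merged: [2, 4, 15, 16, 18, 19, 20, 23, 30]


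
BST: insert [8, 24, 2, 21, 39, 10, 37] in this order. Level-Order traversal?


Root = 8; build tree by BST insertion.
Level-Order traversal: [8, 2, 24, 21, 39, 10, 37]


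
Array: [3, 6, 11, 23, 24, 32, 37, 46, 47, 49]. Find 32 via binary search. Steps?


Search for 32:
[0,9] mid=4 arr[4]=24
[5,9] mid=7 arr[7]=46
[5,6] mid=5 arr[5]=32
Total: 3 comparisons


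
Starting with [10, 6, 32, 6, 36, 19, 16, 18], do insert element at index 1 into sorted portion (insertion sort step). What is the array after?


After one pass: [6, 10, 32, 6, 36, 19, 16, 18]


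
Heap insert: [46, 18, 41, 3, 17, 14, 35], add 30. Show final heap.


Append 30: [46, 18, 41, 3, 17, 14, 35, 30]
Bubble up: swap idx 7(30) with idx 3(3); swap idx 3(30) with idx 1(18)
Result: [46, 30, 41, 18, 17, 14, 35, 3]


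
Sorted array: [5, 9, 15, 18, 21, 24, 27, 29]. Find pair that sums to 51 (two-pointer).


Two pointers: lo=0, hi=7
Found pair: (24, 27) summing to 51


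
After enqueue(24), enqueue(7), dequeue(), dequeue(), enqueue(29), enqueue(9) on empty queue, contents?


enqueue(24) -> [24]
enqueue(7) -> [24, 7]
dequeue() returns 24 -> [7]
dequeue() returns 7 -> []
enqueue(29) -> [29]
enqueue(9) -> [29, 9]
Final queue (front to back): [29, 9]


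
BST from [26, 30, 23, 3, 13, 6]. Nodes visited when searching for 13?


BST root = 26
Search for 13: compare at each node
Path: [26, 23, 3, 13]


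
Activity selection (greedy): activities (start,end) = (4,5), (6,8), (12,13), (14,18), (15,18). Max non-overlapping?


Greedy: pick earliest-ending, then skip overlaps.
Selected (4 activities): [(4, 5), (6, 8), (12, 13), (14, 18)]


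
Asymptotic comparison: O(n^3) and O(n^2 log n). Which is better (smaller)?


n^2 log n grows slower than cubic
O(n^2 log n) is asymptotically smaller; O(n^3) grows faster


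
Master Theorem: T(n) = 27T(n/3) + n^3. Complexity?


a=27, b=3, c=3. log_3(27)=3 = c=3. Case 2: O(n^c log n) = O(n^3 log n)
Complexity: O(n^3 log n)


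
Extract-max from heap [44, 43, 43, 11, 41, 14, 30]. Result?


Max = 44
Replace root with last, heapify down
Resulting heap: [43, 41, 43, 11, 30, 14]


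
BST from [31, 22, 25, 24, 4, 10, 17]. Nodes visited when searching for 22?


BST root = 31
Search for 22: compare at each node
Path: [31, 22]


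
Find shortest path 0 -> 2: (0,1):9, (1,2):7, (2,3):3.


Dijkstra from 0:
Distances: {0: 0, 1: 9, 2: 16, 3: 19}
Shortest distance to 2 = 16, path = [0, 1, 2]


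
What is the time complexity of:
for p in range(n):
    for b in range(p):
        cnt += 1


Per nesting level: O(n) * O(n) [triangular over p] = O(n^2)
Complexity: O(n^2)


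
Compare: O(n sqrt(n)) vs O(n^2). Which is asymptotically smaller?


n^1.5 grows slower than quadratic
O(n sqrt(n)) is asymptotically smaller; O(n^2) grows faster


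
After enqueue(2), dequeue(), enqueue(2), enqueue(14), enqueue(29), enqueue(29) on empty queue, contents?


enqueue(2) -> [2]
dequeue() returns 2 -> []
enqueue(2) -> [2]
enqueue(14) -> [2, 14]
enqueue(29) -> [2, 14, 29]
enqueue(29) -> [2, 14, 29, 29]
Final queue (front to back): [2, 14, 29, 29]


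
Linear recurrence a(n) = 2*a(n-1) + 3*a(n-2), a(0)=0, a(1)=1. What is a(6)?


Build bottom-up:
...a(4)=20, a(5)=61, a(6)=2*61+3*20=182


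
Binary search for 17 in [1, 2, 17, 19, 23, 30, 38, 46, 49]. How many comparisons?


Search for 17:
[0,8] mid=4 arr[4]=23
[0,3] mid=1 arr[1]=2
[2,3] mid=2 arr[2]=17
Total: 3 comparisons


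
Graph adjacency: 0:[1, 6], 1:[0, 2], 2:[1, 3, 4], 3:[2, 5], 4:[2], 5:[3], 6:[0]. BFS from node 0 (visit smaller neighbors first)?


BFS queue: start with [0]
Visit order: [0, 1, 6, 2, 3, 4, 5]


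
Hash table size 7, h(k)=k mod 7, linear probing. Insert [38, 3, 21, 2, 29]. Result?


Insertions: 38->slot 3; 3->slot 4; 21->slot 0; 2->slot 2; 29->slot 1
Table: [21, 29, 2, 38, 3, None, None]


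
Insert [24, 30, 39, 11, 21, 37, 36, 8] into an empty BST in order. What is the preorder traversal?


Root = 24; build tree by BST insertion.
Preorder traversal: [24, 11, 8, 21, 30, 39, 37, 36]


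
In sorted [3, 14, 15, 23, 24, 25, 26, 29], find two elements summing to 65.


Two pointers: lo=0, hi=7
No pair sums to 65


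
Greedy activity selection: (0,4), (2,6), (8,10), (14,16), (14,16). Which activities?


Greedy: pick earliest-ending, then skip overlaps.
Selected (3 activities): [(0, 4), (8, 10), (14, 16)]


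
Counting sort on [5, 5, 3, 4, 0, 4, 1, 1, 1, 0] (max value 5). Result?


Count array: [2, 3, 0, 1, 2, 2]
Reconstruct: [0, 0, 1, 1, 1, 3, 4, 4, 5, 5]


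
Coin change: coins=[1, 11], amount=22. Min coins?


dp[0]=0; dp[i]=1+min(dp[i-c] for c in coins)
...dp[17]=7, dp[18]=8, dp[19]=9, dp[20]=10, dp[21]=11, dp[22]=2
Minimum coins for 22 = 2


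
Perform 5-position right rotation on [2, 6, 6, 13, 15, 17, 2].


Right rotate by 5: [6, 13, 15, 17, 2, 2, 6]


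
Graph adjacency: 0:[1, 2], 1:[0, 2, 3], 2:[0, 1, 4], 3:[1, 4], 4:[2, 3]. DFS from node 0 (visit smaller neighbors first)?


DFS stack-based: start with [0]
Visit order: [0, 1, 2, 4, 3]


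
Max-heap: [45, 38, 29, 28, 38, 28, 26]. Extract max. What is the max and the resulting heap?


Max = 45
Replace root with last, heapify down
Resulting heap: [38, 38, 29, 28, 26, 28]


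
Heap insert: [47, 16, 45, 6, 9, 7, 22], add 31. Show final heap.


Append 31: [47, 16, 45, 6, 9, 7, 22, 31]
Bubble up: swap idx 7(31) with idx 3(6); swap idx 3(31) with idx 1(16)
Result: [47, 31, 45, 16, 9, 7, 22, 6]


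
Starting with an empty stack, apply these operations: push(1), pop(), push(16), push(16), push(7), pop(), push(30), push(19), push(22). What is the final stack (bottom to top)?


push(1) -> [1]
pop() returns 1 -> []
push(16) -> [16]
push(16) -> [16, 16]
push(7) -> [16, 16, 7]
pop() returns 7 -> [16, 16]
push(30) -> [16, 16, 30]
push(19) -> [16, 16, 30, 19]
push(22) -> [16, 16, 30, 19, 22]
Final stack (bottom to top): [16, 16, 30, 19, 22]


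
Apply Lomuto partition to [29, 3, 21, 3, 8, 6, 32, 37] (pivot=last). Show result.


Elements <= 37 go left of pivot.
Result: [29, 3, 21, 3, 8, 6, 32, 37], pivot at index 7


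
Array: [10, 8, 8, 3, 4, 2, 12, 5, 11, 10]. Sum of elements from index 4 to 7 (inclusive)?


Prefix sums: [0, 10, 18, 26, 29, 33, 35, 47, 52, 63, 73]
Sum[4..7] = prefix[8] - prefix[4] = 52 - 29 = 23


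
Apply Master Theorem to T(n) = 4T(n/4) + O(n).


a=4, b=4, c=1. log_4(4)=1 = c=1. Case 2: O(n^c log n) = O(n log n)
Complexity: O(n log n)


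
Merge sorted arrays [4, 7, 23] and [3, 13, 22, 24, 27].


Compare heads, take smaller each step.
Merged: [3, 4, 7, 13, 22, 23, 24, 27]


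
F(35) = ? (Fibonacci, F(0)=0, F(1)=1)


F(n)=F(n-1)+F(n-2)
...F(33)=3524578, F(34)=5702887, F(35)=9227465


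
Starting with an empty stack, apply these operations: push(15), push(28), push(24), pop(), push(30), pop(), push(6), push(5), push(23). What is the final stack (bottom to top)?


push(15) -> [15]
push(28) -> [15, 28]
push(24) -> [15, 28, 24]
pop() returns 24 -> [15, 28]
push(30) -> [15, 28, 30]
pop() returns 30 -> [15, 28]
push(6) -> [15, 28, 6]
push(5) -> [15, 28, 6, 5]
push(23) -> [15, 28, 6, 5, 23]
Final stack (bottom to top): [15, 28, 6, 5, 23]


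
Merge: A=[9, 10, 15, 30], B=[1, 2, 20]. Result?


Compare heads, take smaller each step.
Merged: [1, 2, 9, 10, 15, 20, 30]


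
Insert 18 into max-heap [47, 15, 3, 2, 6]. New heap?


Append 18: [47, 15, 3, 2, 6, 18]
Bubble up: swap idx 5(18) with idx 2(3)
Result: [47, 15, 18, 2, 6, 3]


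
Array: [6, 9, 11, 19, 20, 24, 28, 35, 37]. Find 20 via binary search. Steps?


Search for 20:
[0,8] mid=4 arr[4]=20
Total: 1 comparisons


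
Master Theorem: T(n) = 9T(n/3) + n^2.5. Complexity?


a=9, b=3, c=2.5. log_3(9)=2 < c=2.5. Case 3: O(n^c) = O(n^2.500)
Complexity: O(n^2.500)


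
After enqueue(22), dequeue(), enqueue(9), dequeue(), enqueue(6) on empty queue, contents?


enqueue(22) -> [22]
dequeue() returns 22 -> []
enqueue(9) -> [9]
dequeue() returns 9 -> []
enqueue(6) -> [6]
Final queue (front to back): [6]


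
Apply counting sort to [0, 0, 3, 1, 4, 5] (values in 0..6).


Count array: [2, 1, 0, 1, 1, 1, 0]
Reconstruct: [0, 0, 1, 3, 4, 5]


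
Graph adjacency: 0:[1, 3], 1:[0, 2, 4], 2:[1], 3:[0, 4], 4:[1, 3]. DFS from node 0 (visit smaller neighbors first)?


DFS stack-based: start with [0]
Visit order: [0, 1, 2, 4, 3]


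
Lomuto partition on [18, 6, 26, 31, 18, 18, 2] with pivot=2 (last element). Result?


Elements <= 2 go left of pivot.
Result: [2, 6, 26, 31, 18, 18, 18], pivot at index 0


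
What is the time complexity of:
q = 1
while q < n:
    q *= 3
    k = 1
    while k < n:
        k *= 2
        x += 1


Per nesting level: O(log n) * O(log n) = O((log n)^2)
Complexity: O((log n)^2)


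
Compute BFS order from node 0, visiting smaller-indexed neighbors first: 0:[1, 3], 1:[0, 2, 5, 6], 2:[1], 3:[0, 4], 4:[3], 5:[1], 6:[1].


BFS queue: start with [0]
Visit order: [0, 1, 3, 2, 5, 6, 4]


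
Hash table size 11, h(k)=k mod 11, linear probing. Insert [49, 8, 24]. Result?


Insertions: 49->slot 5; 8->slot 8; 24->slot 2
Table: [None, None, 24, None, None, 49, None, None, 8, None, None]


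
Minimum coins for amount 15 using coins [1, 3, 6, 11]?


dp[0]=0; dp[i]=1+min(dp[i-c] for c in coins)
...dp[10]=3, dp[11]=1, dp[12]=2, dp[13]=3, dp[14]=2, dp[15]=3
Minimum coins for 15 = 3


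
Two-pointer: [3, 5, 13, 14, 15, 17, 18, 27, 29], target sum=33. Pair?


Two pointers: lo=0, hi=8
Found pair: (15, 18) summing to 33


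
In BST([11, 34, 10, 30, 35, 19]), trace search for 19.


BST root = 11
Search for 19: compare at each node
Path: [11, 34, 30, 19]


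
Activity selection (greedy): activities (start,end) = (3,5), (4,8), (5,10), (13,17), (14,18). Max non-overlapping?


Greedy: pick earliest-ending, then skip overlaps.
Selected (3 activities): [(3, 5), (5, 10), (13, 17)]


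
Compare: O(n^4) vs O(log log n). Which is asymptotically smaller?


double-logarithmic grows slower than quartic
O(log log n) is asymptotically smaller; O(n^4) grows faster


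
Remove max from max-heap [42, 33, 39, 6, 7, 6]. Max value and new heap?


Max = 42
Replace root with last, heapify down
Resulting heap: [39, 33, 6, 6, 7]


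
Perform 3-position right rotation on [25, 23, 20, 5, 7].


Right rotate by 3: [20, 5, 7, 25, 23]


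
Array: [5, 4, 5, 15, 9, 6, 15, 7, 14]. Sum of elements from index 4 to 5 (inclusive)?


Prefix sums: [0, 5, 9, 14, 29, 38, 44, 59, 66, 80]
Sum[4..5] = prefix[6] - prefix[4] = 44 - 29 = 15


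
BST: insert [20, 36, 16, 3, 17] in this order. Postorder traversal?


Root = 20; build tree by BST insertion.
Postorder traversal: [3, 17, 16, 36, 20]


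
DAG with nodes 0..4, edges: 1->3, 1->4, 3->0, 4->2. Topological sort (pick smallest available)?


Kahn's algorithm, process smallest node first
Order: [1, 3, 0, 4, 2]


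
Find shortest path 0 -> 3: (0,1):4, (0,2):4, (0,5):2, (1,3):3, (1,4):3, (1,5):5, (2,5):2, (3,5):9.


Dijkstra from 0:
Distances: {0: 0, 1: 4, 2: 4, 3: 7, 4: 7, 5: 2}
Shortest distance to 3 = 7, path = [0, 1, 3]


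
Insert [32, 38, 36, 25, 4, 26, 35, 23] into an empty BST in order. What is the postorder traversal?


Root = 32; build tree by BST insertion.
Postorder traversal: [23, 4, 26, 25, 35, 36, 38, 32]


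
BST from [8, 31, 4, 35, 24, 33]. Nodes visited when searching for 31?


BST root = 8
Search for 31: compare at each node
Path: [8, 31]


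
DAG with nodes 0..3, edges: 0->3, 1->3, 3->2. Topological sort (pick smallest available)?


Kahn's algorithm, process smallest node first
Order: [0, 1, 3, 2]


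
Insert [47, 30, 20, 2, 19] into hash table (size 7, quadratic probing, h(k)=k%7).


Insertions: 47->slot 5; 30->slot 2; 20->slot 6; 2->slot 3; 19->slot 0
Table: [19, None, 30, 2, None, 47, 20]


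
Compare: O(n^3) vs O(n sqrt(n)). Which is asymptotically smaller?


n^1.5 grows slower than cubic
O(n sqrt(n)) is asymptotically smaller; O(n^3) grows faster


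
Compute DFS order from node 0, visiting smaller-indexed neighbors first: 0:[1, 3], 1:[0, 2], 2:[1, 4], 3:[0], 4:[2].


DFS stack-based: start with [0]
Visit order: [0, 1, 2, 4, 3]


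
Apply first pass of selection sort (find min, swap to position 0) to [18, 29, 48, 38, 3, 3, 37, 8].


After one pass: [3, 29, 48, 38, 18, 3, 37, 8]


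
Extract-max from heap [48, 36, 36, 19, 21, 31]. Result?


Max = 48
Replace root with last, heapify down
Resulting heap: [36, 31, 36, 19, 21]


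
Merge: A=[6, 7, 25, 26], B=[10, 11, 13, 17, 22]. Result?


Compare heads, take smaller each step.
Merged: [6, 7, 10, 11, 13, 17, 22, 25, 26]


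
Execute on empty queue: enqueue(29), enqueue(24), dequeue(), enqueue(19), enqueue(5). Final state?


enqueue(29) -> [29]
enqueue(24) -> [29, 24]
dequeue() returns 29 -> [24]
enqueue(19) -> [24, 19]
enqueue(5) -> [24, 19, 5]
Final queue (front to back): [24, 19, 5]


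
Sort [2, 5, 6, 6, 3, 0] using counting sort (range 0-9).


Count array: [1, 0, 1, 1, 0, 1, 2, 0, 0, 0]
Reconstruct: [0, 2, 3, 5, 6, 6]


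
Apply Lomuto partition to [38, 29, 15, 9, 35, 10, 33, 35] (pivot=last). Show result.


Elements <= 35 go left of pivot.
Result: [29, 15, 9, 35, 10, 33, 35, 38], pivot at index 6


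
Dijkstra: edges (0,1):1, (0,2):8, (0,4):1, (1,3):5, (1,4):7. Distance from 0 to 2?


Dijkstra from 0:
Distances: {0: 0, 1: 1, 2: 8, 3: 6, 4: 1}
Shortest distance to 2 = 8, path = [0, 2]


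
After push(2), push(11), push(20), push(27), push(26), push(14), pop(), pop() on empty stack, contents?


push(2) -> [2]
push(11) -> [2, 11]
push(20) -> [2, 11, 20]
push(27) -> [2, 11, 20, 27]
push(26) -> [2, 11, 20, 27, 26]
push(14) -> [2, 11, 20, 27, 26, 14]
pop() returns 14 -> [2, 11, 20, 27, 26]
pop() returns 26 -> [2, 11, 20, 27]
Final stack (bottom to top): [2, 11, 20, 27]


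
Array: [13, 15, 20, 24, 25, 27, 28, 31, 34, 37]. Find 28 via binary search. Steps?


Search for 28:
[0,9] mid=4 arr[4]=25
[5,9] mid=7 arr[7]=31
[5,6] mid=5 arr[5]=27
[6,6] mid=6 arr[6]=28
Total: 4 comparisons


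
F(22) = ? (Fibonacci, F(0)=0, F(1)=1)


F(n)=F(n-1)+F(n-2)
...F(20)=6765, F(21)=10946, F(22)=17711


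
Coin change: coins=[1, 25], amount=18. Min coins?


dp[0]=0; dp[i]=1+min(dp[i-c] for c in coins)
...dp[13]=13, dp[14]=14, dp[15]=15, dp[16]=16, dp[17]=17, dp[18]=18
Minimum coins for 18 = 18


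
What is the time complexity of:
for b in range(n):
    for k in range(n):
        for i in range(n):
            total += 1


Per nesting level: O(n) * O(n) * O(n) = O(n^3)
Complexity: O(n^3)


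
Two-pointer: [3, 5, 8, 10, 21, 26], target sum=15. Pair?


Two pointers: lo=0, hi=5
Found pair: (5, 10) summing to 15


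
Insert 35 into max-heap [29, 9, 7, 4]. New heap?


Append 35: [29, 9, 7, 4, 35]
Bubble up: swap idx 4(35) with idx 1(9); swap idx 1(35) with idx 0(29)
Result: [35, 29, 7, 4, 9]


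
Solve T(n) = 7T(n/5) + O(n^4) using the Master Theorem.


a=7, b=5, c=4. log_5(7)=1.209 < c=4. Case 3: O(n^c) = O(n^4)
Complexity: O(n^4)


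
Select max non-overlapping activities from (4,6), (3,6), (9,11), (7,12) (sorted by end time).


Greedy: pick earliest-ending, then skip overlaps.
Selected (2 activities): [(4, 6), (9, 11)]


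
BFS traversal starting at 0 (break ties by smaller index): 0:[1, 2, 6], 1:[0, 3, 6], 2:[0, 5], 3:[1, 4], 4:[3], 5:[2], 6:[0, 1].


BFS queue: start with [0]
Visit order: [0, 1, 2, 6, 3, 5, 4]


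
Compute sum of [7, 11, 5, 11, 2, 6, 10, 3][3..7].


Prefix sums: [0, 7, 18, 23, 34, 36, 42, 52, 55]
Sum[3..7] = prefix[8] - prefix[3] = 55 - 23 = 32


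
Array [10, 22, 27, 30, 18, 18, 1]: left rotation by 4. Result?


Left rotate by 4: [18, 18, 1, 10, 22, 27, 30]


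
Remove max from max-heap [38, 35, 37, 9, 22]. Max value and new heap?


Max = 38
Replace root with last, heapify down
Resulting heap: [37, 35, 22, 9]


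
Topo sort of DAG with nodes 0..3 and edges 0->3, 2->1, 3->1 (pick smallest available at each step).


Kahn's algorithm, process smallest node first
Order: [0, 2, 3, 1]


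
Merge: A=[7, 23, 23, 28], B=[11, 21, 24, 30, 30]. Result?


Compare heads, take smaller each step.
Merged: [7, 11, 21, 23, 23, 24, 28, 30, 30]


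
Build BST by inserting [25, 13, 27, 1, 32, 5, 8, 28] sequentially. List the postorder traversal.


Root = 25; build tree by BST insertion.
Postorder traversal: [8, 5, 1, 13, 28, 32, 27, 25]


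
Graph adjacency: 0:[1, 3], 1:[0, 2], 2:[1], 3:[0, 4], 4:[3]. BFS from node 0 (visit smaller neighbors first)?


BFS queue: start with [0]
Visit order: [0, 1, 3, 2, 4]


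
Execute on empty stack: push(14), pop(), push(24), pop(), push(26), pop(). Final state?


push(14) -> [14]
pop() returns 14 -> []
push(24) -> [24]
pop() returns 24 -> []
push(26) -> [26]
pop() returns 26 -> []
Final stack (bottom to top): []


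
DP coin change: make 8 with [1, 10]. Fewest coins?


dp[0]=0; dp[i]=1+min(dp[i-c] for c in coins)
...dp[3]=3, dp[4]=4, dp[5]=5, dp[6]=6, dp[7]=7, dp[8]=8
Minimum coins for 8 = 8


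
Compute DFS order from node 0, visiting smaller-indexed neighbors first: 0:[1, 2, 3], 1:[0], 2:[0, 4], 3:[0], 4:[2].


DFS stack-based: start with [0]
Visit order: [0, 1, 2, 4, 3]


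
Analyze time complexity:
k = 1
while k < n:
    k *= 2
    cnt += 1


Per nesting level: O(log n) = O(log n)
Complexity: O(log n)


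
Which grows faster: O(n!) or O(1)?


constant grows slower than factorial
O(1) is asymptotically smaller; O(n!) grows faster


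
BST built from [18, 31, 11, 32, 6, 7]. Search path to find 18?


BST root = 18
Search for 18: compare at each node
Path: [18]


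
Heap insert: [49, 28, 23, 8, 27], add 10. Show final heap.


Append 10: [49, 28, 23, 8, 27, 10]
Bubble up: no swaps needed
Result: [49, 28, 23, 8, 27, 10]


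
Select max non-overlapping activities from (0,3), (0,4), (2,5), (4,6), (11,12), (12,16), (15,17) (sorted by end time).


Greedy: pick earliest-ending, then skip overlaps.
Selected (4 activities): [(0, 3), (4, 6), (11, 12), (12, 16)]


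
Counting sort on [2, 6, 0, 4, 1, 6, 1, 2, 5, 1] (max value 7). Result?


Count array: [1, 3, 2, 0, 1, 1, 2, 0]
Reconstruct: [0, 1, 1, 1, 2, 2, 4, 5, 6, 6]


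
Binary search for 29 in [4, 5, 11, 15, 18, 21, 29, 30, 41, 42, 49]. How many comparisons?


Search for 29:
[0,10] mid=5 arr[5]=21
[6,10] mid=8 arr[8]=41
[6,7] mid=6 arr[6]=29
Total: 3 comparisons


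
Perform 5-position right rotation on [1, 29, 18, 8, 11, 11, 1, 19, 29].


Right rotate by 5: [11, 11, 1, 19, 29, 1, 29, 18, 8]


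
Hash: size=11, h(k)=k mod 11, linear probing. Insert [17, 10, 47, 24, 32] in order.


Insertions: 17->slot 6; 10->slot 10; 47->slot 3; 24->slot 2; 32->slot 0
Table: [32, None, 24, 47, None, None, 17, None, None, None, 10]


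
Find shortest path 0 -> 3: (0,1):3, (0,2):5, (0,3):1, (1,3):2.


Dijkstra from 0:
Distances: {0: 0, 1: 3, 2: 5, 3: 1}
Shortest distance to 3 = 1, path = [0, 3]


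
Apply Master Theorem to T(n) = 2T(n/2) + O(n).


a=2, b=2, c=1. log_2(2)=1 = c=1. Case 2: O(n^c log n) = O(n log n)
Complexity: O(n log n)


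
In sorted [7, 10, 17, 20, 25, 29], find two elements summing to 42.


Two pointers: lo=0, hi=5
Found pair: (17, 25) summing to 42


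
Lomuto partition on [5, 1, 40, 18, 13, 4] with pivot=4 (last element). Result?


Elements <= 4 go left of pivot.
Result: [1, 4, 40, 18, 13, 5], pivot at index 1


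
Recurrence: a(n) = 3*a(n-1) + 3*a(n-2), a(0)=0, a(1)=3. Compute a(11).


Build bottom-up:
...a(9)=105948, a(10)=401679, a(11)=3*401679+3*105948=1522881


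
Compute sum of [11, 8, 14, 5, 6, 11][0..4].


Prefix sums: [0, 11, 19, 33, 38, 44, 55]
Sum[0..4] = prefix[5] - prefix[0] = 44 - 0 = 44


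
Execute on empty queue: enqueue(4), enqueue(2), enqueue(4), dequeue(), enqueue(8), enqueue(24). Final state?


enqueue(4) -> [4]
enqueue(2) -> [4, 2]
enqueue(4) -> [4, 2, 4]
dequeue() returns 4 -> [2, 4]
enqueue(8) -> [2, 4, 8]
enqueue(24) -> [2, 4, 8, 24]
Final queue (front to back): [2, 4, 8, 24]


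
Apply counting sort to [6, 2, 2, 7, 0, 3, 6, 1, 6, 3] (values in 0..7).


Count array: [1, 1, 2, 2, 0, 0, 3, 1]
Reconstruct: [0, 1, 2, 2, 3, 3, 6, 6, 6, 7]


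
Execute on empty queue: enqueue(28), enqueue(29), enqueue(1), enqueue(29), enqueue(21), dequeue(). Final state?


enqueue(28) -> [28]
enqueue(29) -> [28, 29]
enqueue(1) -> [28, 29, 1]
enqueue(29) -> [28, 29, 1, 29]
enqueue(21) -> [28, 29, 1, 29, 21]
dequeue() returns 28 -> [29, 1, 29, 21]
Final queue (front to back): [29, 1, 29, 21]


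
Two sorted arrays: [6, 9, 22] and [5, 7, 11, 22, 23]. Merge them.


Compare heads, take smaller each step.
Merged: [5, 6, 7, 9, 11, 22, 22, 23]


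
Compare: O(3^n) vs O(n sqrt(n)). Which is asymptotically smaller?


n^1.5 grows slower than exponential (base 3)
O(n sqrt(n)) is asymptotically smaller; O(3^n) grows faster


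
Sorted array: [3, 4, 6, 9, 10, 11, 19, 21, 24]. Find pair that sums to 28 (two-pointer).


Two pointers: lo=0, hi=8
Found pair: (4, 24) summing to 28


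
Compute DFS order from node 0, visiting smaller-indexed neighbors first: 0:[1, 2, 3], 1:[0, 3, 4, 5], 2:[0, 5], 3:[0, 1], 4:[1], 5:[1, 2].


DFS stack-based: start with [0]
Visit order: [0, 1, 3, 4, 5, 2]


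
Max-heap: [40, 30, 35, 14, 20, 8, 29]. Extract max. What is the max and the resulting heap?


Max = 40
Replace root with last, heapify down
Resulting heap: [35, 30, 29, 14, 20, 8]


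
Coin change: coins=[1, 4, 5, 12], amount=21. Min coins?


dp[0]=0; dp[i]=1+min(dp[i-c] for c in coins)
...dp[16]=2, dp[17]=2, dp[18]=3, dp[19]=4, dp[20]=3, dp[21]=3
Minimum coins for 21 = 3


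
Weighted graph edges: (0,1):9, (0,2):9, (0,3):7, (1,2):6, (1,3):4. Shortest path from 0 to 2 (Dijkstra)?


Dijkstra from 0:
Distances: {0: 0, 1: 9, 2: 9, 3: 7}
Shortest distance to 2 = 9, path = [0, 2]


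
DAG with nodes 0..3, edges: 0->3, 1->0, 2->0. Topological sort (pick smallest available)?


Kahn's algorithm, process smallest node first
Order: [1, 2, 0, 3]


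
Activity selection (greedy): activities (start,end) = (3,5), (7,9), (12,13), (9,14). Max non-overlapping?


Greedy: pick earliest-ending, then skip overlaps.
Selected (3 activities): [(3, 5), (7, 9), (12, 13)]


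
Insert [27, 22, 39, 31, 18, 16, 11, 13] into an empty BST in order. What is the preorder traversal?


Root = 27; build tree by BST insertion.
Preorder traversal: [27, 22, 18, 16, 11, 13, 39, 31]


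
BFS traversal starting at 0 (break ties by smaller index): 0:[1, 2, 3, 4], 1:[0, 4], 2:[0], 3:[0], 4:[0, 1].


BFS queue: start with [0]
Visit order: [0, 1, 2, 3, 4]


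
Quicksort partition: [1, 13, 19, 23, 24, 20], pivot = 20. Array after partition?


Elements <= 20 go left of pivot.
Result: [1, 13, 19, 20, 24, 23], pivot at index 3


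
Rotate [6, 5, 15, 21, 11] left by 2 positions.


Left rotate by 2: [15, 21, 11, 6, 5]


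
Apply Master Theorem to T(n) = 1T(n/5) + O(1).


a=1, b=5, c=0. log_5(1)=0 = c=0. Case 2: O(n^c log n) = O(log n)
Complexity: O(log n)


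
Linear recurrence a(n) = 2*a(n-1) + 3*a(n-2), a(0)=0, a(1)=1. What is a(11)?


Build bottom-up:
...a(9)=4921, a(10)=14762, a(11)=2*14762+3*4921=44287


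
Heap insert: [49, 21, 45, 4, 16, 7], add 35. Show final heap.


Append 35: [49, 21, 45, 4, 16, 7, 35]
Bubble up: no swaps needed
Result: [49, 21, 45, 4, 16, 7, 35]


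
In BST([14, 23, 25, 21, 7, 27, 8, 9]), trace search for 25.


BST root = 14
Search for 25: compare at each node
Path: [14, 23, 25]


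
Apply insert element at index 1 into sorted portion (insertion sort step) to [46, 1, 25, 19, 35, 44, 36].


After one pass: [1, 46, 25, 19, 35, 44, 36]


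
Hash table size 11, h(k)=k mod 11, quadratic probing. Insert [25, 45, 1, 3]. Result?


Insertions: 25->slot 3; 45->slot 1; 1->slot 2; 3->slot 4
Table: [None, 45, 1, 25, 3, None, None, None, None, None, None]


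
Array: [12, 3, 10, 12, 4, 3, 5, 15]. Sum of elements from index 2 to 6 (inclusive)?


Prefix sums: [0, 12, 15, 25, 37, 41, 44, 49, 64]
Sum[2..6] = prefix[7] - prefix[2] = 49 - 15 = 34


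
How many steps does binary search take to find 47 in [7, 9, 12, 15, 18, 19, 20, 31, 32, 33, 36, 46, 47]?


Search for 47:
[0,12] mid=6 arr[6]=20
[7,12] mid=9 arr[9]=33
[10,12] mid=11 arr[11]=46
[12,12] mid=12 arr[12]=47
Total: 4 comparisons


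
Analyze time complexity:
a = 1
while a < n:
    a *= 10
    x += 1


Per nesting level: O(log n) = O(log n)
Complexity: O(log n)


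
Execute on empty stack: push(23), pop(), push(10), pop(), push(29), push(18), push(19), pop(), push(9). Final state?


push(23) -> [23]
pop() returns 23 -> []
push(10) -> [10]
pop() returns 10 -> []
push(29) -> [29]
push(18) -> [29, 18]
push(19) -> [29, 18, 19]
pop() returns 19 -> [29, 18]
push(9) -> [29, 18, 9]
Final stack (bottom to top): [29, 18, 9]


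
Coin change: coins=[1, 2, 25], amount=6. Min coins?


dp[0]=0; dp[i]=1+min(dp[i-c] for c in coins)
...dp[1]=1, dp[2]=1, dp[3]=2, dp[4]=2, dp[5]=3, dp[6]=3
Minimum coins for 6 = 3


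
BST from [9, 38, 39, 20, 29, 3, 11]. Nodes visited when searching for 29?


BST root = 9
Search for 29: compare at each node
Path: [9, 38, 20, 29]


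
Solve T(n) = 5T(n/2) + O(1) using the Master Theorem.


a=5, b=2, c=0. log_2(5)=2.322 > c=0. Case 1: O(n^log_b(a)) = O(n^2.322)
Complexity: O(n^2.322)


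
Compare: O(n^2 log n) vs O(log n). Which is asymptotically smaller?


logarithmic grows slower than n^2 log n
O(log n) is asymptotically smaller; O(n^2 log n) grows faster


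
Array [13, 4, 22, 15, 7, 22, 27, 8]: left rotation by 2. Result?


Left rotate by 2: [22, 15, 7, 22, 27, 8, 13, 4]


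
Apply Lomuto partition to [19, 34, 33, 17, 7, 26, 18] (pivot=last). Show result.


Elements <= 18 go left of pivot.
Result: [17, 7, 18, 19, 34, 26, 33], pivot at index 2


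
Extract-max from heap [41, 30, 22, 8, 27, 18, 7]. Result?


Max = 41
Replace root with last, heapify down
Resulting heap: [30, 27, 22, 8, 7, 18]


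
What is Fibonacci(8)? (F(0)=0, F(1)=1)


F(n)=F(n-1)+F(n-2)
...F(6)=8, F(7)=13, F(8)=21


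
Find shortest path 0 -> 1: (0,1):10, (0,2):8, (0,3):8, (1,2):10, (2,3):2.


Dijkstra from 0:
Distances: {0: 0, 1: 10, 2: 8, 3: 8}
Shortest distance to 1 = 10, path = [0, 1]


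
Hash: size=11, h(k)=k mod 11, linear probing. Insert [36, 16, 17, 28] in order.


Insertions: 36->slot 3; 16->slot 5; 17->slot 6; 28->slot 7
Table: [None, None, None, 36, None, 16, 17, 28, None, None, None]


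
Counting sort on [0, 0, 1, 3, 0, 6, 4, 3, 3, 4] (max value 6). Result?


Count array: [3, 1, 0, 3, 2, 0, 1]
Reconstruct: [0, 0, 0, 1, 3, 3, 3, 4, 4, 6]


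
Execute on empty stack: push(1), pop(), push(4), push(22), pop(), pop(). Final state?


push(1) -> [1]
pop() returns 1 -> []
push(4) -> [4]
push(22) -> [4, 22]
pop() returns 22 -> [4]
pop() returns 4 -> []
Final stack (bottom to top): []


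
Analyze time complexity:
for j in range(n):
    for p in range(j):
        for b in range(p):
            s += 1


Per nesting level: O(n) * O(n) [triangular over j] * O(n) [triangular over p] = O(n^3)
Complexity: O(n^3)


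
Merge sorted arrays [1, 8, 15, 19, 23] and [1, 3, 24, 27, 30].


Compare heads, take smaller each step.
Merged: [1, 1, 3, 8, 15, 19, 23, 24, 27, 30]


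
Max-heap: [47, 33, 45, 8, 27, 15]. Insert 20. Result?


Append 20: [47, 33, 45, 8, 27, 15, 20]
Bubble up: no swaps needed
Result: [47, 33, 45, 8, 27, 15, 20]


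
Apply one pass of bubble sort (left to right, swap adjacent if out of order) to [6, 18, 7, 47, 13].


After one pass: [6, 7, 18, 13, 47]


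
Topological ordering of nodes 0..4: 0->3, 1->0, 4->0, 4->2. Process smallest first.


Kahn's algorithm, process smallest node first
Order: [1, 4, 0, 2, 3]


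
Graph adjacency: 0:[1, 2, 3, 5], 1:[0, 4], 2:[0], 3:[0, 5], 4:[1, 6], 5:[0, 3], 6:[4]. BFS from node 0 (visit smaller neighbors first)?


BFS queue: start with [0]
Visit order: [0, 1, 2, 3, 5, 4, 6]


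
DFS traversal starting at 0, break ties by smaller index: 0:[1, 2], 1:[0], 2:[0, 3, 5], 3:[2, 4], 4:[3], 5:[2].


DFS stack-based: start with [0]
Visit order: [0, 1, 2, 3, 4, 5]


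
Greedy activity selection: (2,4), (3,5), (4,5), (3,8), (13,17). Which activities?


Greedy: pick earliest-ending, then skip overlaps.
Selected (3 activities): [(2, 4), (4, 5), (13, 17)]


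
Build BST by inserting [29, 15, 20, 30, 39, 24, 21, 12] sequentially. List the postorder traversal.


Root = 29; build tree by BST insertion.
Postorder traversal: [12, 21, 24, 20, 15, 39, 30, 29]


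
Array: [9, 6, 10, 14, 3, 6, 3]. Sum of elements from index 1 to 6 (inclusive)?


Prefix sums: [0, 9, 15, 25, 39, 42, 48, 51]
Sum[1..6] = prefix[7] - prefix[1] = 51 - 9 = 42


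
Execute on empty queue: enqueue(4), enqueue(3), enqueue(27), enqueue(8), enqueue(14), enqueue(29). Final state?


enqueue(4) -> [4]
enqueue(3) -> [4, 3]
enqueue(27) -> [4, 3, 27]
enqueue(8) -> [4, 3, 27, 8]
enqueue(14) -> [4, 3, 27, 8, 14]
enqueue(29) -> [4, 3, 27, 8, 14, 29]
Final queue (front to back): [4, 3, 27, 8, 14, 29]
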